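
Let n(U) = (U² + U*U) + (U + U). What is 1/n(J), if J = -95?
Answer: 1/17860 ≈ 5.5991e-5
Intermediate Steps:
n(U) = 2*U + 2*U² (n(U) = (U² + U²) + 2*U = 2*U² + 2*U = 2*U + 2*U²)
1/n(J) = 1/(2*(-95)*(1 - 95)) = 1/(2*(-95)*(-94)) = 1/17860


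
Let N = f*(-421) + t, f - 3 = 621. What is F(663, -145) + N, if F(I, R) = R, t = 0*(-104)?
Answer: -262849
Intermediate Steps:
f = 624 (f = 3 + 621 = 624)
t = 0
N = -262704 (N = 624*(-421) + 0 = -262704 + 0 = -262704)
F(663, -145) + N = -145 - 262704 = -262849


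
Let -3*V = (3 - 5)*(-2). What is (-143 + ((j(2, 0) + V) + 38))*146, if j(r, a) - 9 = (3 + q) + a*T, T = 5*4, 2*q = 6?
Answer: -40004/3 ≈ -13335.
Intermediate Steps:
q = 3 (q = (1/2)*6 = 3)
T = 20
j(r, a) = 15 + 20*a (j(r, a) = 9 + ((3 + 3) + a*20) = 9 + (6 + 20*a) = 15 + 20*a)
V = -4/3 (V = -(3 - 5)*(-2)/3 = -(-2)*(-2)/3 = -1/3*4 = -4/3 ≈ -1.3333)
(-143 + ((j(2, 0) + V) + 38))*146 = (-143 + (((15 + 20*0) - 4/3) + 38))*146 = (-143 + (((15 + 0) - 4/3) + 38))*146 = (-143 + ((15 - 4/3) + 38))*146 = (-143 + (41/3 + 38))*146 = (-143 + 155/3)*146 = -274/3*146 = -40004/3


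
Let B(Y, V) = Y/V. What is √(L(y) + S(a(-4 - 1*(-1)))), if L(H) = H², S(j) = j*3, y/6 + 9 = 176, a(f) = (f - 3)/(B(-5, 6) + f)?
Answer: 30*√590134/23 ≈ 1002.0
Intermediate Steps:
a(f) = (-3 + f)/(-⅚ + f) (a(f) = (f - 3)/(-5/6 + f) = (-3 + f)/(-5*⅙ + f) = (-3 + f)/(-⅚ + f))
y = 1002 (y = -54 + 6*176 = -54 + 1056 = 1002)
S(j) = 3*j
√(L(y) + S(a(-4 - 1*(-1)))) = √(1002² + 3*(6*(-3 + (-4 - 1*(-1)))/(-5 + 6*(-4 - 1*(-1))))) = √(1004004 + 3*(6*(-3 + (-4 + 1))/(-5 + 6*(-4 + 1)))) = √(1004004 + 3*(6*(-3 - 3)/(-5 + 6*(-3)))) = √(1004004 + 3*(6*(-6)/(-5 - 18))) = √(1004004 + 3*(6*(-6)/(-23))) = √(1004004 + 3*(6*(-1/23)*(-6))) = √(1004004 + 3*(36/23)) = √(1004004 + 108/23) = √(23092200/23) = 30*√590134/23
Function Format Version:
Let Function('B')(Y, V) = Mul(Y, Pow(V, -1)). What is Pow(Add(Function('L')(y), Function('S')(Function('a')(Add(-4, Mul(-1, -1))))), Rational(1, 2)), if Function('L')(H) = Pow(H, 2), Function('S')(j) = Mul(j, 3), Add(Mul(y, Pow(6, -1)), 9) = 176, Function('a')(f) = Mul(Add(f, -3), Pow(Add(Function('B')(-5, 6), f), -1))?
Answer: Mul(Rational(30, 23), Pow(590134, Rational(1, 2))) ≈ 1002.0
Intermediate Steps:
Function('a')(f) = Mul(Pow(Add(Rational(-5, 6), f), -1), Add(-3, f)) (Function('a')(f) = Mul(Add(f, -3), Pow(Add(Mul(-5, Pow(6, -1)), f), -1)) = Mul(Add(-3, f), Pow(Add(Mul(-5, Rational(1, 6)), f), -1)) = Mul(Add(-3, f), Pow(Add(Rational(-5, 6), f), -1)) = Mul(Pow(Add(Rational(-5, 6), f), -1), Add(-3, f)))
y = 1002 (y = Add(-54, Mul(6, 176)) = Add(-54, 1056) = 1002)
Function('S')(j) = Mul(3, j)
Pow(Add(Function('L')(y), Function('S')(Function('a')(Add(-4, Mul(-1, -1))))), Rational(1, 2)) = Pow(Add(Pow(1002, 2), Mul(3, Mul(6, Pow(Add(-5, Mul(6, Add(-4, Mul(-1, -1)))), -1), Add(-3, Add(-4, Mul(-1, -1)))))), Rational(1, 2)) = Pow(Add(1004004, Mul(3, Mul(6, Pow(Add(-5, Mul(6, Add(-4, 1))), -1), Add(-3, Add(-4, 1))))), Rational(1, 2)) = Pow(Add(1004004, Mul(3, Mul(6, Pow(Add(-5, Mul(6, -3)), -1), Add(-3, -3)))), Rational(1, 2)) = Pow(Add(1004004, Mul(3, Mul(6, Pow(Add(-5, -18), -1), -6))), Rational(1, 2)) = Pow(Add(1004004, Mul(3, Mul(6, Pow(-23, -1), -6))), Rational(1, 2)) = Pow(Add(1004004, Mul(3, Mul(6, Rational(-1, 23), -6))), Rational(1, 2)) = Pow(Add(1004004, Mul(3, Rational(36, 23))), Rational(1, 2)) = Pow(Add(1004004, Rational(108, 23)), Rational(1, 2)) = Pow(Rational(23092200, 23), Rational(1, 2)) = Mul(Rational(30, 23), Pow(590134, Rational(1, 2)))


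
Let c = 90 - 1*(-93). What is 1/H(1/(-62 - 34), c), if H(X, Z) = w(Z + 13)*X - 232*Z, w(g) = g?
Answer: -24/1018993 ≈ -2.3553e-5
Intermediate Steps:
c = 183 (c = 90 + 93 = 183)
H(X, Z) = -232*Z + X*(13 + Z) (H(X, Z) = (Z + 13)*X - 232*Z = (13 + Z)*X - 232*Z = X*(13 + Z) - 232*Z = -232*Z + X*(13 + Z))
1/H(1/(-62 - 34), c) = 1/(-232*183 + (13 + 183)/(-62 - 34)) = 1/(-42456 + 196/(-96)) = 1/(-42456 - 1/96*196) = 1/(-42456 - 49/24) = 1/(-1018993/24) = -24/1018993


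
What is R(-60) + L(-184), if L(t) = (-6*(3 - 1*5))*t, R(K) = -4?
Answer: -2212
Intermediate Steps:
L(t) = 12*t (L(t) = (-6*(3 - 5))*t = (-6*(-2))*t = 12*t)
R(-60) + L(-184) = -4 + 12*(-184) = -4 - 2208 = -2212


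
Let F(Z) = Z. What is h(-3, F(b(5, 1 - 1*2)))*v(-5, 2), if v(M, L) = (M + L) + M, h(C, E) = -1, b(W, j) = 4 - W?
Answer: 8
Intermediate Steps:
v(M, L) = L + 2*M (v(M, L) = (L + M) + M = L + 2*M)
h(-3, F(b(5, 1 - 1*2)))*v(-5, 2) = -(2 + 2*(-5)) = -(2 - 10) = -1*(-8) = 8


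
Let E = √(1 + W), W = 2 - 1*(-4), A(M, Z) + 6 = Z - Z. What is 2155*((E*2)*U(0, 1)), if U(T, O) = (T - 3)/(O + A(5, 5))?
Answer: 2586*√7 ≈ 6841.9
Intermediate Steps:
A(M, Z) = -6 (A(M, Z) = -6 + (Z - Z) = -6 + 0 = -6)
W = 6 (W = 2 + 4 = 6)
E = √7 (E = √(1 + 6) = √7 ≈ 2.6458)
U(T, O) = (-3 + T)/(-6 + O) (U(T, O) = (T - 3)/(O - 6) = (-3 + T)/(-6 + O))
2155*((E*2)*U(0, 1)) = 2155*((√7*2)*((-3 + 0)/(-6 + 1))) = 2155*((2*√7)*(-3/(-5))) = 2155*((2*√7)*(-⅕*(-3))) = 2155*((2*√7)*(⅗)) = 2155*(6*√7/5) = 2586*√7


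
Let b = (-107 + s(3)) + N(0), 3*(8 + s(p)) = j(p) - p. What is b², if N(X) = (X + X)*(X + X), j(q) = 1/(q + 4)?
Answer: 5929225/441 ≈ 13445.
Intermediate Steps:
j(q) = 1/(4 + q)
N(X) = 4*X² (N(X) = (2*X)*(2*X) = 4*X²)
s(p) = -8 - p/3 + 1/(3*(4 + p)) (s(p) = -8 + (1/(4 + p) - p)/3 = -8 + (-p/3 + 1/(3*(4 + p))) = -8 - p/3 + 1/(3*(4 + p)))
b = -2435/21 (b = (-107 + (1 - (4 + 3)*(24 + 3))/(3*(4 + 3))) + 4*0² = (-107 + (⅓)*(1 - 1*7*27)/7) + 4*0 = (-107 + (⅓)*(⅐)*(1 - 189)) + 0 = (-107 + (⅓)*(⅐)*(-188)) + 0 = (-107 - 188/21) + 0 = -2435/21 + 0 = -2435/21 ≈ -115.95)
b² = (-2435/21)² = 5929225/441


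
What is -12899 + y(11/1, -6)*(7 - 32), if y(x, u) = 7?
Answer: -13074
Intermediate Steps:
-12899 + y(11/1, -6)*(7 - 32) = -12899 + 7*(7 - 32) = -12899 + 7*(-25) = -12899 - 175 = -13074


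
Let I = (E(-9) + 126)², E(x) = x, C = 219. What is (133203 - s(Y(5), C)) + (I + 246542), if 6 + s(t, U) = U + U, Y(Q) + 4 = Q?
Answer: 393002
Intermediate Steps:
Y(Q) = -4 + Q
s(t, U) = -6 + 2*U (s(t, U) = -6 + (U + U) = -6 + 2*U)
I = 13689 (I = (-9 + 126)² = 117² = 13689)
(133203 - s(Y(5), C)) + (I + 246542) = (133203 - (-6 + 2*219)) + (13689 + 246542) = (133203 - (-6 + 438)) + 260231 = (133203 - 1*432) + 260231 = (133203 - 432) + 260231 = 132771 + 260231 = 393002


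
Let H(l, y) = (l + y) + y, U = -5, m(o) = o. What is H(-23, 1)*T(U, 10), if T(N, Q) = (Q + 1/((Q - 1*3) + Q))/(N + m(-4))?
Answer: 399/17 ≈ 23.471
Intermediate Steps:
T(N, Q) = (Q + 1/(-3 + 2*Q))/(-4 + N) (T(N, Q) = (Q + 1/((Q - 1*3) + Q))/(N - 4) = (Q + 1/((Q - 3) + Q))/(-4 + N) = (Q + 1/((-3 + Q) + Q))/(-4 + N) = (Q + 1/(-3 + 2*Q))/(-4 + N))
H(l, y) = l + 2*y
H(-23, 1)*T(U, 10) = (-23 + 2*1)*((1 - 3*10 + 2*10²)/(12 - 8*10 - 3*(-5) + 2*(-5)*10)) = (-23 + 2)*((1 - 30 + 2*100)/(12 - 80 + 15 - 100)) = -21*(1 - 30 + 200)/(-153) = -(-7)*171/51 = -21*(-19/17) = 399/17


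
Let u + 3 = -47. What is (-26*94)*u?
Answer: 122200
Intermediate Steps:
u = -50 (u = -3 - 47 = -50)
(-26*94)*u = -26*94*(-50) = -2444*(-50) = 122200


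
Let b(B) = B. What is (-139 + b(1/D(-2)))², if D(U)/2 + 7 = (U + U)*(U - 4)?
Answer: 22325625/1156 ≈ 19313.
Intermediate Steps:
D(U) = -14 + 4*U*(-4 + U) (D(U) = -14 + 2*((U + U)*(U - 4)) = -14 + 2*((2*U)*(-4 + U)) = -14 + 2*(2*U*(-4 + U)) = -14 + 4*U*(-4 + U))
(-139 + b(1/D(-2)))² = (-139 + 1/(-14 - 16*(-2) + 4*(-2)²))² = (-139 + 1/(-14 + 32 + 4*4))² = (-139 + 1/(-14 + 32 + 16))² = (-139 + 1/34)² = (-4725/34)² = 22325625/1156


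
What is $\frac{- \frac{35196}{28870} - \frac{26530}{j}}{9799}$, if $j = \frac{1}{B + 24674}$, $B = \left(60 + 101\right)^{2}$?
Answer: $- \frac{19375889044848}{141448565} \approx -1.3698 \cdot 10^{5}$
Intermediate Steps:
$B = 25921$ ($B = 161^{2} = 25921$)
$j = \frac{1}{50595}$ ($j = \frac{1}{25921 + 24674} = \frac{1}{50595} \approx 1.9765 \cdot 10^{-5}$)
$\frac{- \frac{35196}{28870} - \frac{26530}{j}}{9799} = \frac{- \frac{35196}{28870} - 26530 \frac{1}{\frac{1}{50595}}}{9799} = \left(\left(-35196\right) \frac{1}{28870} - 1342285350\right) \frac{1}{9799} = \left(- \frac{17598}{14435} - 1342285350\right) \frac{1}{9799} = \left(- \frac{19375889044848}{14435}\right) \frac{1}{9799} = - \frac{19375889044848}{141448565}$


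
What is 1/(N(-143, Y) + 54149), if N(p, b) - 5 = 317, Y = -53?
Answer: 1/54471 ≈ 1.8358e-5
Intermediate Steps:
N(p, b) = 322 (N(p, b) = 5 + 317 = 322)
1/(N(-143, Y) + 54149) = 1/(322 + 54149) = 1/54471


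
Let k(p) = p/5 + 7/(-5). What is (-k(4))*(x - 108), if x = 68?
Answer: -24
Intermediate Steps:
k(p) = -7/5 + p/5 (k(p) = p*(1/5) + 7*(-1/5) = p/5 - 7/5 = -7/5 + p/5)
(-k(4))*(x - 108) = (-(-7/5 + (1/5)*4))*(68 - 108) = -(-7/5 + 4/5)*(-40) = -1*(-3/5)*(-40) = (3/5)*(-40) = -24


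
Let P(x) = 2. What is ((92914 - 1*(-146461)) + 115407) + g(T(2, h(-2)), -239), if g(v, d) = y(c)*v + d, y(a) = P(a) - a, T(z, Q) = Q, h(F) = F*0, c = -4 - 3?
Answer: 354543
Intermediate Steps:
c = -7
h(F) = 0
y(a) = 2 - a
g(v, d) = d + 9*v (g(v, d) = (2 - 1*(-7))*v + d = (2 + 7)*v + d = 9*v + d = d + 9*v)
((92914 - 1*(-146461)) + 115407) + g(T(2, h(-2)), -239) = ((92914 - 1*(-146461)) + 115407) + (-239 + 9*0) = ((92914 + 146461) + 115407) + (-239 + 0) = (239375 + 115407) - 239 = 354782 - 239 = 354543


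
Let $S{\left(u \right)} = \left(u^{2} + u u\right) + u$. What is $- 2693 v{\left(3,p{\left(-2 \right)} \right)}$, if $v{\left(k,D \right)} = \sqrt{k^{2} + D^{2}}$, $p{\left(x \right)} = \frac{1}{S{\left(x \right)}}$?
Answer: $- \frac{13465 \sqrt{13}}{6} \approx -8091.5$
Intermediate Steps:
$S{\left(u \right)} = u + 2 u^{2}$ ($S{\left(u \right)} = \left(u^{2} + u^{2}\right) + u = 2 u^{2} + u = u + 2 u^{2}$)
$p{\left(x \right)} = \frac{1}{x \left(1 + 2 x\right)}$
$v{\left(k,D \right)} = \sqrt{D^{2} + k^{2}}$
$- 2693 v{\left(3,p{\left(-2 \right)} \right)} = - 2693 \sqrt{\left(\frac{1}{\left(-2\right) \left(1 + 2 \left(-2\right)\right)}\right)^{2} + 3^{2}} = - 2693 \sqrt{\left(- \frac{1}{2 \left(1 - 4\right)}\right)^{2} + 9} = - 2693 \sqrt{\left(- \frac{1}{2 \left(-3\right)}\right)^{2} + 9} = - 2693 \sqrt{\left(\left(- \frac{1}{2}\right) \left(- \frac{1}{3}\right)\right)^{2} + 9} = - 2693 \sqrt{\left(\frac{1}{6}\right)^{2} + 9} = - 2693 \sqrt{\frac{1}{36} + 9} = - 2693 \sqrt{\frac{325}{36}} = - 2693 \frac{5 \sqrt{13}}{6} = - \frac{13465 \sqrt{13}}{6}$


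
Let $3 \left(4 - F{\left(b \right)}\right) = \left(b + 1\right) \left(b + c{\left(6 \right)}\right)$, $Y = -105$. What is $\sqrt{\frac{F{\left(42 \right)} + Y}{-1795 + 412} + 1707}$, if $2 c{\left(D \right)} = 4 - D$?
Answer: $\frac{\sqrt{3265912549}}{1383} \approx 41.322$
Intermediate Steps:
$c{\left(D \right)} = 2 - \frac{D}{2}$ ($c{\left(D \right)} = \frac{4 - D}{2} = 2 - \frac{D}{2}$)
$F{\left(b \right)} = 4 - \frac{\left(1 + b\right) \left(-1 + b\right)}{3}$ ($F{\left(b \right)} = 4 - \frac{\left(b + 1\right) \left(b + \left(2 - 3\right)\right)}{3} = 4 - \frac{\left(1 + b\right) \left(b + \left(2 - 3\right)\right)}{3} = 4 - \frac{\left(1 + b\right) \left(b - 1\right)}{3} = 4 - \frac{\left(1 + b\right) \left(-1 + b\right)}{3}$)
$\sqrt{\frac{F{\left(42 \right)} + Y}{-1795 + 412} + 1707} = \sqrt{\frac{\left(\frac{13}{3} - \frac{42^{2}}{3}\right) - 105}{-1795 + 412} + 1707} = \sqrt{\frac{\left(\frac{13}{3} - 588\right) - 105}{-1383} + 1707} = \sqrt{\left(\left(\frac{13}{3} - 588\right) - 105\right) \left(- \frac{1}{1383}\right) + 1707} = \sqrt{\left(- \frac{1751}{3} - 105\right) \left(- \frac{1}{1383}\right) + 1707} = \sqrt{\left(- \frac{2066}{3}\right) \left(- \frac{1}{1383}\right) + 1707} = \sqrt{\frac{2066}{4149} + 1707} = \sqrt{\frac{7084409}{4149}} = \frac{\sqrt{3265912549}}{1383}$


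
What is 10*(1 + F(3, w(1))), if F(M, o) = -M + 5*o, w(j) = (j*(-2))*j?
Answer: -120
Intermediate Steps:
w(j) = -2*j² (w(j) = (-2*j)*j = -2*j²)
10*(1 + F(3, w(1))) = 10*(1 + (-1*3 + 5*(-2*1²))) = 10*(1 + (-3 + 5*(-2*1))) = 10*(1 + (-3 + 5*(-2))) = 10*(1 + (-3 - 10)) = 10*(1 - 13) = 10*(-12) = -120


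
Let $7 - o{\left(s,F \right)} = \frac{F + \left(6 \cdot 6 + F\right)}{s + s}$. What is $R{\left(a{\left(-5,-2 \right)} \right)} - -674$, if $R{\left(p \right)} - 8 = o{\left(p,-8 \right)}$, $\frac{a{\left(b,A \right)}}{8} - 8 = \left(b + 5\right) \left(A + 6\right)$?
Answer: $\frac{22043}{32} \approx 688.84$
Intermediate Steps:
$o{\left(s,F \right)} = 7 - \frac{36 + 2 F}{2 s}$ ($o{\left(s,F \right)} = 7 - \frac{F + \left(6 \cdot 6 + F\right)}{s + s} = 7 - \frac{F + \left(36 + F\right)}{2 s} = 7 - \left(36 + 2 F\right) \frac{1}{2 s} = 7 - \frac{36 + 2 F}{2 s}$)
$a{\left(b,A \right)} = 64 + 8 \left(5 + b\right) \left(6 + A\right)$ ($a{\left(b,A \right)} = 64 + 8 \left(b + 5\right) \left(A + 6\right) = 64 + 8 \left(5 + b\right) \left(6 + A\right)$)
$R{\left(p \right)} = 8 + \frac{-10 + 7 p}{p}$ ($R{\left(p \right)} = 8 + \frac{-18 - -8 + 7 p}{p} = 8 + \frac{-18 + 8 + 7 p}{p} = 8 + \frac{-10 + 7 p}{p}$)
$R{\left(a{\left(-5,-2 \right)} \right)} - -674 = \left(15 - \frac{10}{304 + 40 \left(-2\right) + 48 \left(-5\right) + 8 \left(-2\right) \left(-5\right)}\right) - -674 = \left(15 - \frac{10}{304 - 80 - 240 + 80}\right) + 674 = \left(15 - \frac{10}{64}\right) + 674 = \left(15 - \frac{5}{32}\right) + 674 = \frac{475}{32} + 674 = \frac{22043}{32}$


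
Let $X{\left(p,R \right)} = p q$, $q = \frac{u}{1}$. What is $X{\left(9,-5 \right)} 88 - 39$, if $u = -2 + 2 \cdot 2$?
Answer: $1545$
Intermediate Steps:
$u = 2$ ($u = -2 + 4 = 2$)
$q = 2$ ($q = \frac{2}{1} = 2 \cdot 1 = 2$)
$X{\left(p,R \right)} = 2 p$ ($X{\left(p,R \right)} = p 2 = 2 p$)
$X{\left(9,-5 \right)} 88 - 39 = 2 \cdot 9 \cdot 88 - 39 = 18 \cdot 88 - 39 = 1584 - 39 = 1545$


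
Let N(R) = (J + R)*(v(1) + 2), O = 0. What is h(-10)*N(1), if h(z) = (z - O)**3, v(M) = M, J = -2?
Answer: 3000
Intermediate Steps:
N(R) = -6 + 3*R (N(R) = (-2 + R)*(1 + 2) = (-2 + R)*3 = -6 + 3*R)
h(z) = z**3 (h(z) = (z - 1*0)**3 = (z + 0)**3 = z**3)
h(-10)*N(1) = (-10)**3*(-6 + 3*1) = -1000*(-6 + 3) = -1000*(-3) = 3000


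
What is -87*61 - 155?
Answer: -5462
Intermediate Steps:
-87*61 - 155 = -5307 - 155 = -5462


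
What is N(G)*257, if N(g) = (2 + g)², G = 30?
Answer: 263168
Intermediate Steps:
N(G)*257 = (2 + 30)²*257 = 32²*257 = 1024*257 = 263168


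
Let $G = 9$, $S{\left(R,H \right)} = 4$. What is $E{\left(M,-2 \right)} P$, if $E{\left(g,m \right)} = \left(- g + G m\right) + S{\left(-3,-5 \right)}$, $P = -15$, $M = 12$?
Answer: $390$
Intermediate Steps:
$E{\left(g,m \right)} = 4 - g + 9 m$ ($E{\left(g,m \right)} = \left(- g + 9 m\right) + 4 = 4 - g + 9 m$)
$E{\left(M,-2 \right)} P = \left(4 - 12 + 9 \left(-2\right)\right) \left(-15\right) = \left(4 - 12 - 18\right) \left(-15\right) = \left(-26\right) \left(-15\right) = 390$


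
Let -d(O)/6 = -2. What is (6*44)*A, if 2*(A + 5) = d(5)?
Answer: 264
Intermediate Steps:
d(O) = 12 (d(O) = -6*(-2) = 12)
A = 1 (A = -5 + (1/2)*12 = -5 + 6 = 1)
(6*44)*A = (6*44)*1 = 264*1 = 264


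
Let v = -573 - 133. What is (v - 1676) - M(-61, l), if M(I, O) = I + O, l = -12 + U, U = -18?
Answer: -2291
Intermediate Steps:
v = -706
l = -30 (l = -12 - 18 = -30)
(v - 1676) - M(-61, l) = (-706 - 1676) - (-61 - 30) = -2382 - 1*(-91) = -2382 + 91 = -2291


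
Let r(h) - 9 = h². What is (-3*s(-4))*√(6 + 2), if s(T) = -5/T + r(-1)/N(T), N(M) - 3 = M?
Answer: 105*√2/2 ≈ 74.246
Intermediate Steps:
N(M) = 3 + M
r(h) = 9 + h²
s(T) = -5/T + 10/(3 + T) (s(T) = -5/T + (9 + (-1)²)/(3 + T) = -5/T + (9 + 1)/(3 + T) = -5/T + 10/(3 + T))
(-3*s(-4))*√(6 + 2) = (-15*(-3 - 4)/((-4)*(3 - 4)))*√(6 + 2) = (-15*(-1)*(-7)/(4*(-1)))*√8 = (-15*(-1)*(-1)*(-7)/4)*(2*√2) = (-3*(-35/4))*(2*√2) = 105*(2*√2)/4 = 105*√2/2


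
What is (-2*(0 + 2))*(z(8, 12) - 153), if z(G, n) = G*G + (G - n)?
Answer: 372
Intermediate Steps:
z(G, n) = G + G² - n (z(G, n) = G² + (G - n) = G + G² - n)
(-2*(0 + 2))*(z(8, 12) - 153) = (-2*(0 + 2))*((8 + 8² - 1*12) - 153) = (-2*2)*((8 + 64 - 12) - 153) = -4*(60 - 153) = -4*(-93) = 372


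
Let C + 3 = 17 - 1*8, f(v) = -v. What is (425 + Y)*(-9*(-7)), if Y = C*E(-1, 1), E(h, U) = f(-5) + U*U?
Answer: 29043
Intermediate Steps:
E(h, U) = 5 + U² (E(h, U) = -1*(-5) + U*U = 5 + U²)
C = 6 (C = -3 + (17 - 1*8) = -3 + (17 - 8) = -3 + 9 = 6)
Y = 36 (Y = 6*(5 + 1²) = 6*(5 + 1) = 6*6 = 36)
(425 + Y)*(-9*(-7)) = (425 + 36)*(-9*(-7)) = 461*63 = 29043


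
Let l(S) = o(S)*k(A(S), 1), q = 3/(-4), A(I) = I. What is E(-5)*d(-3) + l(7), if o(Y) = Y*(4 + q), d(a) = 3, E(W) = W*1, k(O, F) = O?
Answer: 577/4 ≈ 144.25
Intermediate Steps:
E(W) = W
q = -¾ (q = 3*(-¼) = -¾ ≈ -0.75000)
o(Y) = 13*Y/4 (o(Y) = Y*(4 - ¾) = Y*(13/4) = 13*Y/4)
l(S) = 13*S²/4 (l(S) = (13*S/4)*S = 13*S²/4)
E(-5)*d(-3) + l(7) = -5*3 + (13/4)*7² = -15 + (13/4)*49 = -15 + 637/4 = 577/4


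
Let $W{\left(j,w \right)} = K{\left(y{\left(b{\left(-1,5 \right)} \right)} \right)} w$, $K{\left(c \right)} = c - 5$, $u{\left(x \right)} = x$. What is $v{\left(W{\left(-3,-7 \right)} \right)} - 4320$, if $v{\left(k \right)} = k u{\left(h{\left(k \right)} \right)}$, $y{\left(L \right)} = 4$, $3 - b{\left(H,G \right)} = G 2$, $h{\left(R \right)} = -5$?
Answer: $-4355$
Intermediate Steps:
$b{\left(H,G \right)} = 3 - 2 G$ ($b{\left(H,G \right)} = 3 - G 2 = 3 - 2 G$)
$K{\left(c \right)} = -5 + c$
$W{\left(j,w \right)} = - w$ ($W{\left(j,w \right)} = \left(-5 + 4\right) w = - w$)
$v{\left(k \right)} = - 5 k$ ($v{\left(k \right)} = k \left(-5\right) = - 5 k$)
$v{\left(W{\left(-3,-7 \right)} \right)} - 4320 = - 5 \left(\left(-1\right) \left(-7\right)\right) - 4320 = \left(-5\right) 7 - 4320 = -35 - 4320 = -4355$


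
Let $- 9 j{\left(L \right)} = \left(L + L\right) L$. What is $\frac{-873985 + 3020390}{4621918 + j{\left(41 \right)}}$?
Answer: $\frac{3863529}{8318780} \approx 0.46443$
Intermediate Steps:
$j{\left(L \right)} = - \frac{2 L^{2}}{9}$ ($j{\left(L \right)} = - \frac{\left(L + L\right) L}{9} = - \frac{2 L L}{9} = - \frac{2 L^{2}}{9}$)
$\frac{-873985 + 3020390}{4621918 + j{\left(41 \right)}} = \frac{-873985 + 3020390}{4621918 - \frac{2 \cdot 41^{2}}{9}} = \frac{2146405}{4621918 - \frac{3362}{9}} = \frac{2146405}{\frac{41593900}{9}} = 2146405 \cdot \frac{9}{41593900} = \frac{3863529}{8318780}$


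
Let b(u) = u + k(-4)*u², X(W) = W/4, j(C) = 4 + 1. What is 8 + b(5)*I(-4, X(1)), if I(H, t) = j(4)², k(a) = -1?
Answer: -492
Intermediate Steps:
j(C) = 5
X(W) = W/4 (X(W) = W*(¼) = W/4)
b(u) = u - u²
I(H, t) = 25 (I(H, t) = 5² = 25)
8 + b(5)*I(-4, X(1)) = 8 + (5*(1 - 1*5))*25 = 8 + (5*(1 - 5))*25 = 8 + (5*(-4))*25 = 8 - 20*25 = 8 - 500 = -492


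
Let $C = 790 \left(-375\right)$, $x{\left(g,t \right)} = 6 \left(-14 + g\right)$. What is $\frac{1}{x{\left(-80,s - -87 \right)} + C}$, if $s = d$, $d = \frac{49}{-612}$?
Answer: $- \frac{1}{296814} \approx -3.3691 \cdot 10^{-6}$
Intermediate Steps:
$d = - \frac{49}{612}$ ($d = 49 \left(- \frac{1}{612}\right) = - \frac{49}{612} \approx -0.080065$)
$s = - \frac{49}{612} \approx -0.080065$
$x{\left(g,t \right)} = -84 + 6 g$
$C = -296250$
$\frac{1}{x{\left(-80,s - -87 \right)} + C} = \frac{1}{\left(-84 + 6 \left(-80\right)\right) - 296250} = \frac{1}{\left(-84 - 480\right) - 296250} = \frac{1}{-564 - 296250} = \frac{1}{-296814} = - \frac{1}{296814}$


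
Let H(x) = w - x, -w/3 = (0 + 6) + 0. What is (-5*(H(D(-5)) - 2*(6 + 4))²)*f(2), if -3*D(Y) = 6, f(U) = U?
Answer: -12960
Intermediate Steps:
w = -18 (w = -3*((0 + 6) + 0) = -3*(6 + 0) = -3*6 = -18)
D(Y) = -2 (D(Y) = -⅓*6 = -2)
H(x) = -18 - x
(-5*(H(D(-5)) - 2*(6 + 4))²)*f(2) = -5*((-18 - 1*(-2)) - 2*(6 + 4))²*2 = -5*((-18 + 2) - 2*10)²*2 = -5*(-16 - 20)²*2 = -5*(-36)²*2 = -5*1296*2 = -6480*2 = -12960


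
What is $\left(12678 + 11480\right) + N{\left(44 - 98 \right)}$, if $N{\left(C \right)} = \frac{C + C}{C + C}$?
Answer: $24159$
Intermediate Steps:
$N{\left(C \right)} = 1$ ($N{\left(C \right)} = \frac{2 C}{2 C} = 2 C \frac{1}{2 C} = 1$)
$\left(12678 + 11480\right) + N{\left(44 - 98 \right)} = \left(12678 + 11480\right) + 1 = 24158 + 1 = 24159$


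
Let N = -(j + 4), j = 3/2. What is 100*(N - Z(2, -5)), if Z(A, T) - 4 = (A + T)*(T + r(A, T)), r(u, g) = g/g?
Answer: -2150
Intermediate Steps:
j = 3/2 (j = 3*(½) = 3/2 ≈ 1.5000)
r(u, g) = 1
Z(A, T) = 4 + (1 + T)*(A + T) (Z(A, T) = 4 + (A + T)*(T + 1) = 4 + (A + T)*(1 + T) = 4 + (1 + T)*(A + T))
N = -11/2 (N = -(3/2 + 4) = -1*11/2 = -11/2 ≈ -5.5000)
100*(N - Z(2, -5)) = 100*(-11/2 - (4 + 2 - 5 + (-5)² + 2*(-5))) = 100*(-11/2 - (4 + 2 - 5 + 25 - 10)) = 100*(-11/2 - 1*16) = 100*(-11/2 - 16) = 100*(-43/2) = -2150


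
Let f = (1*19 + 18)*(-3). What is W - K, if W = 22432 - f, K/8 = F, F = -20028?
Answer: 182767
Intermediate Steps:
f = -111 (f = (19 + 18)*(-3) = 37*(-3) = -111)
K = -160224 (K = 8*(-20028) = -160224)
W = 22543 (W = 22432 - 1*(-111) = 22432 + 111 = 22543)
W - K = 22543 - 1*(-160224) = 22543 + 160224 = 182767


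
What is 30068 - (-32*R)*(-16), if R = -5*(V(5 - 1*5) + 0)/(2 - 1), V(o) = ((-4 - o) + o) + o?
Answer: 19828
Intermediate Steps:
V(o) = -4 + o
R = 20 (R = -5*((-4 + (5 - 1*5)) + 0)/(2 - 1) = -5*((-4 + (5 - 5)) + 0)/1 = -5*((-4 + 0) + 0) = -5*(-4 + 0) = -(-20) = -5*(-4) = 20)
30068 - (-32*R)*(-16) = 30068 - (-32*20)*(-16) = 30068 - (-640)*(-16) = 30068 - 1*10240 = 30068 - 10240 = 19828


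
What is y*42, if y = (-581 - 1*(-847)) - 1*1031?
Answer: -32130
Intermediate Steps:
y = -765 (y = (-581 + 847) - 1031 = 266 - 1031 = -765)
y*42 = -765*42 = -32130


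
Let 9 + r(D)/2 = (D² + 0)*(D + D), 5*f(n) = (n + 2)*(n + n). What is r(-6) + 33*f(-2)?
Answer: -882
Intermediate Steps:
f(n) = 2*n*(2 + n)/5 (f(n) = ((n + 2)*(n + n))/5 = ((2 + n)*(2*n))/5 = (2*n*(2 + n))/5 = 2*n*(2 + n)/5)
r(D) = -18 + 4*D³ (r(D) = -18 + 2*((D² + 0)*(D + D)) = -18 + 2*(D²*(2*D)) = -18 + 2*(2*D³) = -18 + 4*D³)
r(-6) + 33*f(-2) = (-18 + 4*(-6)³) + 33*((⅖)*(-2)*(2 - 2)) = (-18 + 4*(-216)) + 33*((⅖)*(-2)*0) = (-18 - 864) + 33*0 = -882 + 0 = -882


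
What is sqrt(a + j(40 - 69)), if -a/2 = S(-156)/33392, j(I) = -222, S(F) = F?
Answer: I*sqrt(3867582486)/4174 ≈ 14.899*I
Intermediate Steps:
a = 39/4174 (a = -(-312)/33392 = -2*(-39/8348) = 39/4174 ≈ 0.0093435)
sqrt(a + j(40 - 69)) = sqrt(39/4174 - 222) = sqrt(-926589/4174) = I*sqrt(3867582486)/4174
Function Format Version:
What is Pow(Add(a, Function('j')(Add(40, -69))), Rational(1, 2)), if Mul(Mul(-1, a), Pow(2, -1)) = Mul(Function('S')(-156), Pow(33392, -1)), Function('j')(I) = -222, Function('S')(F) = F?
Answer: Mul(Rational(1, 4174), I, Pow(3867582486, Rational(1, 2))) ≈ Mul(14.899, I)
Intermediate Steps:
a = Rational(39, 4174) (a = Mul(-2, Mul(-156, Pow(33392, -1))) = Mul(-2, Mul(-156, Rational(1, 33392))) = Mul(-2, Rational(-39, 8348)) = Rational(39, 4174) ≈ 0.0093435)
Pow(Add(a, Function('j')(Add(40, -69))), Rational(1, 2)) = Pow(Add(Rational(39, 4174), -222), Rational(1, 2)) = Pow(Rational(-926589, 4174), Rational(1, 2)) = Mul(Rational(1, 4174), I, Pow(3867582486, Rational(1, 2)))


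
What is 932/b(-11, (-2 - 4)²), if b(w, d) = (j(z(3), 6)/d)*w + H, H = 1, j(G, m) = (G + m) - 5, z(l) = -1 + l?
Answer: 11184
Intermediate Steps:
j(G, m) = -5 + G + m
b(w, d) = 1 + 3*w/d (b(w, d) = ((-5 + (-1 + 3) + 6)/d)*w + 1 = ((-5 + 2 + 6)/d)*w + 1 = (3/d)*w + 1 = 3*w/d + 1 = 1 + 3*w/d)
932/b(-11, (-2 - 4)²) = 932/((((-2 - 4)² + 3*(-11))/((-2 - 4)²))) = 932/((((-6)² - 33)/((-6)²))) = 932/(((36 - 33)/36)) = 932/(((1/36)*3)) = 932/(1/12) = 932*12 = 11184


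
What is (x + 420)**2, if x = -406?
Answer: 196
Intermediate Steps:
(x + 420)**2 = (-406 + 420)**2 = 14**2 = 196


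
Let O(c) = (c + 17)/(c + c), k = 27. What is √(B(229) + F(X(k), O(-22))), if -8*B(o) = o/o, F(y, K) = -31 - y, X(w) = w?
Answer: I*√930/4 ≈ 7.624*I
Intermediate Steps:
O(c) = (17 + c)/(2*c) (O(c) = (17 + c)/((2*c)) = (17 + c)*(1/(2*c)) = (17 + c)/(2*c))
B(o) = -⅛ (B(o) = -o/(8*o) = -⅛*1 = -⅛)
√(B(229) + F(X(k), O(-22))) = √(-⅛ + (-31 - 1*27)) = √(-⅛ + (-31 - 27)) = √(-⅛ - 58) = √(-465/8) = I*√930/4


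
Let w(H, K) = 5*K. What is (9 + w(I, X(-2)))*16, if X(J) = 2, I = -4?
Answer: 304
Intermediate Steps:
(9 + w(I, X(-2)))*16 = (9 + 5*2)*16 = (9 + 10)*16 = 19*16 = 304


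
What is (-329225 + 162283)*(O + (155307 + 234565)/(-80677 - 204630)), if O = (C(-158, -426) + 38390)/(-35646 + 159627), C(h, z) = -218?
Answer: 189433547422472/1071898399 ≈ 1.7673e+5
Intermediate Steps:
O = 12724/41327 (O = (-218 + 38390)/(-35646 + 159627) = 38172/123981 = 38172*(1/123981) = 12724/41327 ≈ 0.30789)
(-329225 + 162283)*(O + (155307 + 234565)/(-80677 - 204630)) = (-329225 + 162283)*(12724/41327 + (155307 + 234565)/(-80677 - 204630)) = -166942*(12724/41327 + 389872/(-285307)) = -166942*(12724/41327 + 389872*(-1/285307)) = -166942*(12724/41327 - 389872/285307) = -166942*(-1134726716/1071898399) = 189433547422472/1071898399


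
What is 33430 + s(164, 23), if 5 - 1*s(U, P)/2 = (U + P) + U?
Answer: 32738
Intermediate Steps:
s(U, P) = 10 - 4*U - 2*P (s(U, P) = 10 - 2*((U + P) + U) = 10 - 2*((P + U) + U) = 10 - 2*(P + 2*U) = 10 + (-4*U - 2*P) = 10 - 4*U - 2*P)
33430 + s(164, 23) = 33430 + (10 - 4*164 - 2*23) = 33430 + (10 - 656 - 46) = 33430 - 692 = 32738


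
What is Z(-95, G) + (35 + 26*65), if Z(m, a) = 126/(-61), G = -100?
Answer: 105099/61 ≈ 1722.9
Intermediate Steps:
Z(m, a) = -126/61 (Z(m, a) = 126*(-1/61) = -126/61)
Z(-95, G) + (35 + 26*65) = -126/61 + (35 + 26*65) = -126/61 + (35 + 1690) = -126/61 + 1725 = 105099/61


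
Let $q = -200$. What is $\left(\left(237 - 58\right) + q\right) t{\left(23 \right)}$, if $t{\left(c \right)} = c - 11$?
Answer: $-252$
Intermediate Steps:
$t{\left(c \right)} = -11 + c$ ($t{\left(c \right)} = c - 11 = -11 + c$)
$\left(\left(237 - 58\right) + q\right) t{\left(23 \right)} = \left(\left(237 - 58\right) - 200\right) \left(-11 + 23\right) = \left(179 - 200\right) 12 = \left(-21\right) 12 = -252$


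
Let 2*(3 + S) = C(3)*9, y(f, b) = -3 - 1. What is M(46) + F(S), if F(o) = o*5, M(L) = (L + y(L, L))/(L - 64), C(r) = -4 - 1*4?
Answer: -592/3 ≈ -197.33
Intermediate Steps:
y(f, b) = -4
C(r) = -8 (C(r) = -4 - 4 = -8)
M(L) = (-4 + L)/(-64 + L) (M(L) = (L - 4)/(L - 64) = (-4 + L)/(-64 + L))
S = -39 (S = -3 + (-8*9)/2 = -3 + (½)*(-72) = -3 - 36 = -39)
F(o) = 5*o
M(46) + F(S) = (-4 + 46)/(-64 + 46) + 5*(-39) = 42/(-18) - 195 = -1/18*42 - 195 = -7/3 - 195 = -592/3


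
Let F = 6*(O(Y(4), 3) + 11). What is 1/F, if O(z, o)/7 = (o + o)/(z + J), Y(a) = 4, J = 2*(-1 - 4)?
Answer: 1/24 ≈ 0.041667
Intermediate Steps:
J = -10 (J = 2*(-5) = -10)
O(z, o) = 14*o/(-10 + z) (O(z, o) = 7*((o + o)/(z - 10)) = 7*((2*o)/(-10 + z)) = 7*(2*o/(-10 + z)) = 14*o/(-10 + z))
F = 24 (F = 6*(14*3/(-10 + 4) + 11) = 6*(14*3/(-6) + 11) = 6*(14*3*(-⅙) + 11) = 6*(-7 + 11) = 6*4 = 24)
1/F = 1/24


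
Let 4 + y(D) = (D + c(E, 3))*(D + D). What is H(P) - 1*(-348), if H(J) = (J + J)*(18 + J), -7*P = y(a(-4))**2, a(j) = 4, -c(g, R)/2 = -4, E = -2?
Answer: 141162716/49 ≈ 2.8809e+6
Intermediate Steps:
c(g, R) = 8 (c(g, R) = -2*(-4) = 8)
y(D) = -4 + 2*D*(8 + D) (y(D) = -4 + (D + 8)*(D + D) = -4 + (8 + D)*(2*D) = -4 + 2*D*(8 + D))
P = -8464/7 (P = -(-4 + 2*4**2 + 16*4)**2/7 = -(-4 + 2*16 + 64)**2/7 = -(-4 + 32 + 64)**2/7 = -1/7*92**2 = -1/7*8464 = -8464/7 ≈ -1209.1)
H(J) = 2*J*(18 + J) (H(J) = (2*J)*(18 + J) = 2*J*(18 + J))
H(P) - 1*(-348) = 2*(-8464/7)*(18 - 8464/7) - 1*(-348) = 2*(-8464/7)*(-8338/7) + 348 = 141145664/49 + 348 = 141162716/49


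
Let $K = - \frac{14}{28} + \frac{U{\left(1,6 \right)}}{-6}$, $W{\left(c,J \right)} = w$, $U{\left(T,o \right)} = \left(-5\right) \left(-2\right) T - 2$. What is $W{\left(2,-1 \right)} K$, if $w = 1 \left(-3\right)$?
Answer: $\frac{11}{2} \approx 5.5$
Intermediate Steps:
$U{\left(T,o \right)} = -2 + 10 T$ ($U{\left(T,o \right)} = 10 T - 2 = -2 + 10 T$)
$w = -3$
$W{\left(c,J \right)} = -3$
$K = - \frac{11}{6}$ ($K = - \frac{14}{28} + \frac{-2 + 10 \cdot 1}{-6} = \left(-14\right) \frac{1}{28} + \left(-2 + 10\right) \left(- \frac{1}{6}\right) = - \frac{1}{2} + 8 \left(- \frac{1}{6}\right) = - \frac{1}{2} - \frac{4}{3} = - \frac{11}{6} \approx -1.8333$)
$W{\left(2,-1 \right)} K = \left(-3\right) \left(- \frac{11}{6}\right) = \frac{11}{2}$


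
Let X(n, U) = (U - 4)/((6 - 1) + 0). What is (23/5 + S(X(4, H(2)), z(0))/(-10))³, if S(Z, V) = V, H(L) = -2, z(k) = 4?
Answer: 9261/125 ≈ 74.088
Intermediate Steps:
X(n, U) = -⅘ + U/5 (X(n, U) = (-4 + U)/(5 + 0) = (-4 + U)/5 = (-4 + U)*(⅕) = -⅘ + U/5)
(23/5 + S(X(4, H(2)), z(0))/(-10))³ = (23/5 + 4/(-10))³ = (23*(⅕) + 4*(-⅒))³ = (23/5 - ⅖)³ = (21/5)³ = 9261/125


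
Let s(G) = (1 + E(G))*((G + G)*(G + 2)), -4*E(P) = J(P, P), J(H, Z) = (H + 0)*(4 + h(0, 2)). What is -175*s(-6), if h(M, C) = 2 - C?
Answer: -58800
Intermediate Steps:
J(H, Z) = 4*H (J(H, Z) = (H + 0)*(4 + (2 - 1*2)) = H*(4 + (2 - 2)) = H*(4 + 0) = H*4 = 4*H)
E(P) = -P
s(G) = 2*G*(1 - G)*(2 + G) (s(G) = (1 - G)*((G + G)*(G + 2)) = (1 - G)*((2*G)*(2 + G)) = (1 - G)*(2*G*(2 + G)) = 2*G*(1 - G)*(2 + G))
-175*s(-6) = -350*(-6)*(2 - 1*(-6) - 1*(-6)²) = -350*(-6)*(2 + 6 - 1*36) = -350*(-6)*(2 + 6 - 36) = -350*(-6)*(-28) = -175*336 = -58800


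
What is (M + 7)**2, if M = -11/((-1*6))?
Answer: 2809/36 ≈ 78.028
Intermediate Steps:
M = 11/6 (M = -11/(-6) = -11*(-1/6) = 11/6 ≈ 1.8333)
(M + 7)**2 = (11/6 + 7)**2 = (53/6)**2 = 2809/36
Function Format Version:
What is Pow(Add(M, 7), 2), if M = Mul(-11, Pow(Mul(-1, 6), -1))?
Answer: Rational(2809, 36) ≈ 78.028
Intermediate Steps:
M = Rational(11, 6) (M = Mul(-11, Pow(-6, -1)) = Mul(-11, Rational(-1, 6)) = Rational(11, 6) ≈ 1.8333)
Pow(Add(M, 7), 2) = Pow(Add(Rational(11, 6), 7), 2) = Pow(Rational(53, 6), 2) = Rational(2809, 36)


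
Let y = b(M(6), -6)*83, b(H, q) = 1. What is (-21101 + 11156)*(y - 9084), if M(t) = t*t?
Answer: 89514945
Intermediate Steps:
M(t) = t²
y = 83 (y = 1*83 = 83)
(-21101 + 11156)*(y - 9084) = (-21101 + 11156)*(83 - 9084) = -9945*(-9001) = 89514945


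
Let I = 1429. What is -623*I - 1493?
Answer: -891760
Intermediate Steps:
-623*I - 1493 = -623*1429 - 1493 = -890267 - 1493 = -891760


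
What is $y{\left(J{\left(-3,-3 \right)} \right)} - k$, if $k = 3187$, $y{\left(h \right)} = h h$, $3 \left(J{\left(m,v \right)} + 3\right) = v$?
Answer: $-3171$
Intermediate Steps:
$J{\left(m,v \right)} = -3 + \frac{v}{3}$
$y{\left(h \right)} = h^{2}$
$y{\left(J{\left(-3,-3 \right)} \right)} - k = \left(-3 + \frac{1}{3} \left(-3\right)\right)^{2} - 3187 = \left(-3 - 1\right)^{2} - 3187 = \left(-4\right)^{2} - 3187 = 16 - 3187 = -3171$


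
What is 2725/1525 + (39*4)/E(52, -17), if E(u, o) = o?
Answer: -7663/1037 ≈ -7.3896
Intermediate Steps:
2725/1525 + (39*4)/E(52, -17) = 2725/1525 + (39*4)/(-17) = 2725*(1/1525) + 156*(-1/17) = 109/61 - 156/17 = -7663/1037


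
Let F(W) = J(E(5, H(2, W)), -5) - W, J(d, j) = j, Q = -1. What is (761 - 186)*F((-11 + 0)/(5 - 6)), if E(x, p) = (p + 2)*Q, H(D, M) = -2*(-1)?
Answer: -9200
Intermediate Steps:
H(D, M) = 2
E(x, p) = -2 - p (E(x, p) = (p + 2)*(-1) = (2 + p)*(-1) = -2 - p)
F(W) = -5 - W
(761 - 186)*F((-11 + 0)/(5 - 6)) = (761 - 186)*(-5 - (-11 + 0)/(5 - 6)) = 575*(-5 - (-11)/(-1)) = 575*(-5 - (-11)*(-1)) = 575*(-5 - 1*11) = 575*(-5 - 11) = 575*(-16) = -9200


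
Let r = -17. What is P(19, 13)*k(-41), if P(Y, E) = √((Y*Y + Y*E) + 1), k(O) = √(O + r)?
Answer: 29*I*√42 ≈ 187.94*I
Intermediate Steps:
k(O) = √(-17 + O) (k(O) = √(O - 17) = √(-17 + O))
P(Y, E) = √(1 + Y² + E*Y) (P(Y, E) = √((Y² + E*Y) + 1) = √(1 + Y² + E*Y))
P(19, 13)*k(-41) = √(1 + 19² + 13*19)*√(-17 - 41) = √(1 + 361 + 247)*√(-58) = √609*(I*√58) = 29*I*√42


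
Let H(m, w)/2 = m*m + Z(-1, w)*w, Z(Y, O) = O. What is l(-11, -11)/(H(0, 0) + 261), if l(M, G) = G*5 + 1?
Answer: -6/29 ≈ -0.20690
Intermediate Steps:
H(m, w) = 2*m² + 2*w² (H(m, w) = 2*(m*m + w*w) = 2*(m² + w²) = 2*m² + 2*w²)
l(M, G) = 1 + 5*G (l(M, G) = 5*G + 1 = 1 + 5*G)
l(-11, -11)/(H(0, 0) + 261) = (1 + 5*(-11))/((2*0² + 2*0²) + 261) = (1 - 55)/((2*0 + 2*0) + 261) = -54/((0 + 0) + 261) = -54/(0 + 261) = -54/261 = (1/261)*(-54) = -6/29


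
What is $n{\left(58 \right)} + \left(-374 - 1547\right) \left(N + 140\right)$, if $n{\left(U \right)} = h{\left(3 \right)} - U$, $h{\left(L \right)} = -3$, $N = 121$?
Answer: $-501442$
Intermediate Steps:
$n{\left(U \right)} = -3 - U$
$n{\left(58 \right)} + \left(-374 - 1547\right) \left(N + 140\right) = \left(-3 - 58\right) + \left(-374 - 1547\right) \left(121 + 140\right) = \left(-3 - 58\right) - 501381 = -61 - 501381 = -501442$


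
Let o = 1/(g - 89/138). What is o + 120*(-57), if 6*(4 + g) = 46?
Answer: -950714/139 ≈ -6839.7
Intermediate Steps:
g = 11/3 (g = -4 + (1/6)*46 = -4 + 23/3 = 11/3 ≈ 3.6667)
o = 46/139 (o = 1/(11/3 - 89/138) = 1/(139/46) = 46/139 ≈ 0.33094)
o + 120*(-57) = 46/139 + 120*(-57) = 46/139 - 6840 = -950714/139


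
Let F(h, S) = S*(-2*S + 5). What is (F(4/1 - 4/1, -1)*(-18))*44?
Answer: 5544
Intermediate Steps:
F(h, S) = S*(5 - 2*S)
(F(4/1 - 4/1, -1)*(-18))*44 = (-(5 - 2*(-1))*(-18))*44 = (-(5 + 2)*(-18))*44 = (-1*7*(-18))*44 = -7*(-18)*44 = 126*44 = 5544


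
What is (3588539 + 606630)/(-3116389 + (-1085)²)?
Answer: -4195169/1939164 ≈ -2.1634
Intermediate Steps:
(3588539 + 606630)/(-3116389 + (-1085)²) = 4195169/(-3116389 + 1177225) = 4195169/(-1939164) = 4195169*(-1/1939164) = -4195169/1939164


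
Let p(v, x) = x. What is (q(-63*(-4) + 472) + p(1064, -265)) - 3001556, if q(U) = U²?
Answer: -2477645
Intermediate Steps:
(q(-63*(-4) + 472) + p(1064, -265)) - 3001556 = ((-63*(-4) + 472)² - 265) - 3001556 = ((252 + 472)² - 265) - 3001556 = (724² - 265) - 3001556 = (524176 - 265) - 3001556 = 523911 - 3001556 = -2477645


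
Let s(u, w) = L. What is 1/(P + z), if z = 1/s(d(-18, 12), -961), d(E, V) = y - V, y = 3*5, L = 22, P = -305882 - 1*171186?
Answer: -22/10495495 ≈ -2.0961e-6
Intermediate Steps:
P = -477068 (P = -305882 - 171186 = -477068)
y = 15
d(E, V) = 15 - V
s(u, w) = 22
z = 1/22 ≈ 0.045455
1/(P + z) = 1/(-477068 + 1/22) = 1/(-10495495/22) = -22/10495495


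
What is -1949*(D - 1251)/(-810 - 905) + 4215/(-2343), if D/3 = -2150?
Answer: -11724633044/1339415 ≈ -8753.5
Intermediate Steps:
D = -6450 (D = 3*(-2150) = -6450)
-1949*(D - 1251)/(-810 - 905) + 4215/(-2343) = -1949*(-6450 - 1251)/(-810 - 905) + 4215/(-2343) = -1949/((-1715/(-7701))) + 4215*(-1/2343) = -1949/((-1715*(-1/7701))) - 1405/781 = -1949/1715/7701 - 1405/781 = -1949*7701/1715 - 1405/781 = -15009249/1715 - 1405/781 = -11724633044/1339415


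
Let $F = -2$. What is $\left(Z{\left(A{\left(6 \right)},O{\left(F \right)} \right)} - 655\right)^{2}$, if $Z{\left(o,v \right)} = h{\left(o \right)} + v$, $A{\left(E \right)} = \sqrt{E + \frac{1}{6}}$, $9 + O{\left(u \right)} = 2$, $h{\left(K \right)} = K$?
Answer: $\frac{\left(3972 - \sqrt{222}\right)^{2}}{36} \approx 4.3496 \cdot 10^{5}$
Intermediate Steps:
$O{\left(u \right)} = -7$ ($O{\left(u \right)} = -9 + 2 = -7$)
$A{\left(E \right)} = \sqrt{\frac{1}{6} + E}$ ($A{\left(E \right)} = \sqrt{E + \frac{1}{6}} = \sqrt{\frac{1}{6} + E}$)
$Z{\left(o,v \right)} = o + v$
$\left(Z{\left(A{\left(6 \right)},O{\left(F \right)} \right)} - 655\right)^{2} = \left(\left(\frac{\sqrt{6 + 36 \cdot 6}}{6} - 7\right) - 655\right)^{2} = \left(\left(\frac{\sqrt{6 + 216}}{6} - 7\right) - 655\right)^{2} = \left(\left(\frac{\sqrt{222}}{6} - 7\right) - 655\right)^{2} = \left(\left(-7 + \frac{\sqrt{222}}{6}\right) - 655\right)^{2} = \left(-662 + \frac{\sqrt{222}}{6}\right)^{2}$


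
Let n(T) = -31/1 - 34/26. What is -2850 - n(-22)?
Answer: -36630/13 ≈ -2817.7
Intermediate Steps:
n(T) = -420/13 (n(T) = -31*1 - 34*1/26 = -31 - 17/13 = -420/13)
-2850 - n(-22) = -2850 - 1*(-420/13) = -2850 + 420/13 = -36630/13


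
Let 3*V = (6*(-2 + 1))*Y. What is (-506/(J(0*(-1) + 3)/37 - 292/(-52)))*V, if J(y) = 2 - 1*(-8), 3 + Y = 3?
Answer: 0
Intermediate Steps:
Y = 0 (Y = -3 + 3 = 0)
J(y) = 10 (J(y) = 2 + 8 = 10)
V = 0 (V = ((6*(-2 + 1))*0)/3 = ((6*(-1))*0)/3 = (-6*0)/3 = (⅓)*0 = 0)
(-506/(J(0*(-1) + 3)/37 - 292/(-52)))*V = -506/(10/37 - 292/(-52))*0 = -506/(10*(1/37) - 292*(-1/52))*0 = -506/(10/37 + 73/13)*0 = -506/2831/481*0 = -506*481/2831*0 = -243386/2831*0 = 0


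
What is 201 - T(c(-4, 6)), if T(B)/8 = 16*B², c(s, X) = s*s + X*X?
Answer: -345911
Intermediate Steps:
c(s, X) = X² + s² (c(s, X) = s² + X² = X² + s²)
T(B) = 128*B² (T(B) = 8*(16*B²) = 128*B²)
201 - T(c(-4, 6)) = 201 - 128*(6² + (-4)²)² = 201 - 128*(36 + 16)² = 201 - 128*52² = 201 - 128*2704 = 201 - 1*346112 = 201 - 346112 = -345911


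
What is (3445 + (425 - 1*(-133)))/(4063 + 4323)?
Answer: 4003/8386 ≈ 0.47734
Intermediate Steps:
(3445 + (425 - 1*(-133)))/(4063 + 4323) = (3445 + (425 + 133))/8386 = (3445 + 558)*(1/8386) = 4003*(1/8386) = 4003/8386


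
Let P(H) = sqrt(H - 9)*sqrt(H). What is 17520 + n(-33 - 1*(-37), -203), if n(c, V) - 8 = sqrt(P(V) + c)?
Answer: 17528 + sqrt(4 - 2*sqrt(10759)) ≈ 17528.0 + 14.264*I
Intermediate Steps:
P(H) = sqrt(H)*sqrt(-9 + H) (P(H) = sqrt(-9 + H)*sqrt(H) = sqrt(H)*sqrt(-9 + H))
n(c, V) = 8 + sqrt(c + sqrt(V)*sqrt(-9 + V)) (n(c, V) = 8 + sqrt(sqrt(V)*sqrt(-9 + V) + c) = 8 + sqrt(c + sqrt(V)*sqrt(-9 + V)))
17520 + n(-33 - 1*(-37), -203) = 17520 + (8 + sqrt((-33 - 1*(-37)) + sqrt(-203)*sqrt(-9 - 203))) = 17520 + (8 + sqrt((-33 + 37) + (I*sqrt(203))*sqrt(-212))) = 17520 + (8 + sqrt(4 + (I*sqrt(203))*(2*I*sqrt(53)))) = 17520 + (8 + sqrt(4 - 2*sqrt(10759))) = 17528 + sqrt(4 - 2*sqrt(10759))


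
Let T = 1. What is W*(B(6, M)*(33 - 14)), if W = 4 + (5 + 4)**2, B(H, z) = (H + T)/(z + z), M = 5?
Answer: 2261/2 ≈ 1130.5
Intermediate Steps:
B(H, z) = (1 + H)/(2*z) (B(H, z) = (H + 1)/(z + z) = (1 + H)/((2*z)) = (1 + H)*(1/(2*z)) = (1 + H)/(2*z))
W = 85 (W = 4 + 9**2 = 4 + 81 = 85)
W*(B(6, M)*(33 - 14)) = 85*(((1/2)*(1 + 6)/5)*(33 - 14)) = 85*(((1/2)*(1/5)*7)*19) = 85*((7/10)*19) = 85*(133/10) = 2261/2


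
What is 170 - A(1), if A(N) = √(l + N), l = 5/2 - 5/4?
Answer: 337/2 ≈ 168.50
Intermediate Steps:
l = 5/4 (l = 5*(½) - 5*¼ = 5/2 - 5/4 = 5/4 ≈ 1.2500)
A(N) = √(5/4 + N)
170 - A(1) = 170 - √(5 + 4*1)/2 = 170 - √(5 + 4)/2 = 170 - √9/2 = 170 - 3/2 = 337/2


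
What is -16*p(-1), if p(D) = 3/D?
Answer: 48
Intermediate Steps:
-16*p(-1) = -48/(-1) = -48*(-1) = -16*(-3) = 48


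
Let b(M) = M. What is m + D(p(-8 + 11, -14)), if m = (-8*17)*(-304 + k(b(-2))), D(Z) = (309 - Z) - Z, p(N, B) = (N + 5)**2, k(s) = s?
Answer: 41797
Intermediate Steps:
p(N, B) = (5 + N)**2
D(Z) = 309 - 2*Z
m = 41616 (m = (-8*17)*(-304 - 2) = -136*(-306) = 41616)
m + D(p(-8 + 11, -14)) = 41616 + (309 - 2*(5 + (-8 + 11))**2) = 41616 + (309 - 2*(5 + 3)**2) = 41616 + (309 - 2*8**2) = 41616 + (309 - 2*64) = 41616 + (309 - 128) = 41616 + 181 = 41797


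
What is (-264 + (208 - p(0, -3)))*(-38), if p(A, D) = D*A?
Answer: 2128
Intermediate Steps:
p(A, D) = A*D
(-264 + (208 - p(0, -3)))*(-38) = (-264 + (208 - 0*(-3)))*(-38) = (-264 + (208 - 1*0))*(-38) = (-264 + (208 + 0))*(-38) = (-264 + 208)*(-38) = -56*(-38) = 2128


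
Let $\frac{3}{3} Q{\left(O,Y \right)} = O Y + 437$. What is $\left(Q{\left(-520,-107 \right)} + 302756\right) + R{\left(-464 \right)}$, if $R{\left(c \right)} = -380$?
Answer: $358453$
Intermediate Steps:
$Q{\left(O,Y \right)} = 437 + O Y$ ($Q{\left(O,Y \right)} = O Y + 437 = 437 + O Y$)
$\left(Q{\left(-520,-107 \right)} + 302756\right) + R{\left(-464 \right)} = \left(\left(437 - -55640\right) + 302756\right) - 380 = \left(\left(437 + 55640\right) + 302756\right) - 380 = \left(56077 + 302756\right) - 380 = 358833 - 380 = 358453$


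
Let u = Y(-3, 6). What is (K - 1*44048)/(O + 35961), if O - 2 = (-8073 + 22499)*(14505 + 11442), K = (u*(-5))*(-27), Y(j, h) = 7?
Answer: -43103/374347385 ≈ -0.00011514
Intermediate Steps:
u = 7
K = 945 (K = (7*(-5))*(-27) = -35*(-27) = 945)
O = 374311424 (O = 2 + (-8073 + 22499)*(14505 + 11442) = 2 + 14426*25947 = 2 + 374311422 = 374311424)
(K - 1*44048)/(O + 35961) = (945 - 1*44048)/(374311424 + 35961) = (945 - 44048)/374347385 = -43103*1/374347385 = -43103/374347385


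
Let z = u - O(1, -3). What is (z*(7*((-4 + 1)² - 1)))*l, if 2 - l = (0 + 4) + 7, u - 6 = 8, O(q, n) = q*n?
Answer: -8568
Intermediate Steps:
O(q, n) = n*q
u = 14 (u = 6 + 8 = 14)
l = -9 (l = 2 - ((0 + 4) + 7) = 2 - (4 + 7) = 2 - 1*11 = 2 - 11 = -9)
z = 17 (z = 14 - (-3) = 14 - 1*(-3) = 14 + 3 = 17)
(z*(7*((-4 + 1)² - 1)))*l = (17*(7*((-4 + 1)² - 1)))*(-9) = (17*(7*((-3)² - 1)))*(-9) = (17*(7*(9 - 1)))*(-9) = (17*(7*8))*(-9) = (17*56)*(-9) = 952*(-9) = -8568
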